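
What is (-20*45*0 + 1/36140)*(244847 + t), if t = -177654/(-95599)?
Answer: 23407306007/3454947860 ≈ 6.7750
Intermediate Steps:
t = 177654/95599 (t = -177654*(-1/95599) = 177654/95599 ≈ 1.8583)
(-20*45*0 + 1/36140)*(244847 + t) = (-20*45*0 + 1/36140)*(244847 + 177654/95599) = (-900*0 + 1/36140)*(23407306007/95599) = (0 + 1/36140)*(23407306007/95599) = (1/36140)*(23407306007/95599) = 23407306007/3454947860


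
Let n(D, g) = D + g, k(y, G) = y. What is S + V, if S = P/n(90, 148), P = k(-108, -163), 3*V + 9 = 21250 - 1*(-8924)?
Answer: 1196491/119 ≈ 10055.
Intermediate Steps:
V = 10055 (V = -3 + (21250 - 1*(-8924))/3 = -3 + (21250 + 8924)/3 = -3 + (⅓)*30174 = -3 + 10058 = 10055)
P = -108
S = -54/119 (S = -108/(90 + 148) = -108/238 = -108*1/238 = -54/119 ≈ -0.45378)
S + V = -54/119 + 10055 = 1196491/119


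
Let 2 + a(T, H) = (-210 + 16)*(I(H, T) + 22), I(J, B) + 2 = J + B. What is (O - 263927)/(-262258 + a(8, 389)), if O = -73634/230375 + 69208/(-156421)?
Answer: 9510765670082039/12365865948209250 ≈ 0.76911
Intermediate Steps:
O = -27461696914/36035487875 (O = -73634*1/230375 + 69208*(-1/156421) = -73634/230375 - 69208/156421 = -27461696914/36035487875 ≈ -0.76207)
I(J, B) = -2 + B + J (I(J, B) = -2 + (J + B) = -2 + (B + J) = -2 + B + J)
a(T, H) = -3882 - 194*H - 194*T (a(T, H) = -2 + (-210 + 16)*((-2 + T + H) + 22) = -2 - 194*((-2 + H + T) + 22) = -2 - 194*(20 + H + T) = -2 + (-3880 - 194*H - 194*T) = -3882 - 194*H - 194*T)
(O - 263927)/(-262258 + a(8, 389)) = (-27461696914/36035487875 - 263927)/(-262258 + (-3882 - 194*389 - 194*8)) = -9510765670082039/(36035487875*(-262258 + (-3882 - 75466 - 1552))) = -9510765670082039/(36035487875*(-262258 - 80900)) = -9510765670082039/36035487875/(-343158) = -9510765670082039/36035487875*(-1/343158) = 9510765670082039/12365865948209250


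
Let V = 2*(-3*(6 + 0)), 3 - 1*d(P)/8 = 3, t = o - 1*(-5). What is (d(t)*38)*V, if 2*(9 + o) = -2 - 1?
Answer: 0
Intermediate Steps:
o = -21/2 (o = -9 + (-2 - 1)/2 = -9 + (1/2)*(-3) = -9 - 3/2 = -21/2 ≈ -10.500)
t = -11/2 (t = -21/2 - 1*(-5) = -21/2 + 5 = -11/2 ≈ -5.5000)
d(P) = 0 (d(P) = 24 - 8*3 = 24 - 24 = 0)
V = -36 (V = 2*(-3*6) = 2*(-18) = -36)
(d(t)*38)*V = (0*38)*(-36) = 0*(-36) = 0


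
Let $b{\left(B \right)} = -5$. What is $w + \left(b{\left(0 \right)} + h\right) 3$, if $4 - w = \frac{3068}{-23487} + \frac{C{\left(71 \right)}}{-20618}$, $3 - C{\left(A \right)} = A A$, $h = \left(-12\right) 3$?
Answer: $- \frac{28840706218}{242127483} \approx -119.11$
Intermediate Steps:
$h = -36$
$C{\left(A \right)} = 3 - A^{2}$ ($C{\left(A \right)} = 3 - A A = 3 - A^{2}$)
$w = \frac{940974191}{242127483}$ ($w = 4 - \left(\frac{3068}{-23487} + \frac{3 - 71^{2}}{-20618}\right) = 4 - \left(3068 \left(- \frac{1}{23487}\right) + \left(3 - 5041\right) \left(- \frac{1}{20618}\right)\right) = 4 - \left(- \frac{3068}{23487} + \left(3 - 5041\right) \left(- \frac{1}{20618}\right)\right) = 4 - \left(- \frac{3068}{23487} - - \frac{2519}{10309}\right) = 4 - \left(- \frac{3068}{23487} + \frac{2519}{10309}\right) = 4 - \frac{27535741}{242127483} = \frac{940974191}{242127483} \approx 3.8863$)
$w + \left(b{\left(0 \right)} + h\right) 3 = \frac{940974191}{242127483} + \left(-5 - 36\right) 3 = \frac{940974191}{242127483} - 123 = - \frac{28840706218}{242127483}$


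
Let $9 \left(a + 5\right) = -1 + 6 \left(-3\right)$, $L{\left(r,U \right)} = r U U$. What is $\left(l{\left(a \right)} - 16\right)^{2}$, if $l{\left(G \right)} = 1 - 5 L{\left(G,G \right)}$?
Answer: $\frac{1689441046225}{531441} \approx 3.179 \cdot 10^{6}$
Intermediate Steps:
$L{\left(r,U \right)} = r U^{2}$ ($L{\left(r,U \right)} = U r U = r U^{2}$)
$a = - \frac{64}{9}$ ($a = -5 + \frac{-1 + 6 \left(-3\right)}{9} = -5 + \frac{-1 - 18}{9} = -5 + \frac{1}{9} \left(-19\right) = -5 - \frac{19}{9} = - \frac{64}{9} \approx -7.1111$)
$l{\left(G \right)} = 1 - 5 G^{3}$ ($l{\left(G \right)} = 1 - 5 G G^{2} = 1 - 5 G^{3}$)
$\left(l{\left(a \right)} - 16\right)^{2} = \left(\left(1 - 5 \left(- \frac{64}{9}\right)^{3}\right) - 16\right)^{2} = \left(\left(1 - - \frac{1310720}{729}\right) - 16\right)^{2} = \left(\left(1 + \frac{1310720}{729}\right) - 16\right)^{2} = \left(\frac{1311449}{729} - 16\right)^{2} = \left(\frac{1299785}{729}\right)^{2} = \frac{1689441046225}{531441}$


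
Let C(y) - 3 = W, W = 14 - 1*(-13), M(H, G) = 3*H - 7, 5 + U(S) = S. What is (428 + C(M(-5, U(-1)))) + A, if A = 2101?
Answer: 2559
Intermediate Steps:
U(S) = -5 + S
M(H, G) = -7 + 3*H
W = 27 (W = 14 + 13 = 27)
C(y) = 30 (C(y) = 3 + 27 = 30)
(428 + C(M(-5, U(-1)))) + A = (428 + 30) + 2101 = 458 + 2101 = 2559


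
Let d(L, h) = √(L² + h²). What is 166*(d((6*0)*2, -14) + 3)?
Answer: 2822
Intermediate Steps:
166*(d((6*0)*2, -14) + 3) = 166*(√(((6*0)*2)² + (-14)²) + 3) = 166*(√((0*2)² + 196) + 3) = 166*(√(0² + 196) + 3) = 166*(√(0 + 196) + 3) = 166*(√196 + 3) = 166*(14 + 3) = 166*17 = 2822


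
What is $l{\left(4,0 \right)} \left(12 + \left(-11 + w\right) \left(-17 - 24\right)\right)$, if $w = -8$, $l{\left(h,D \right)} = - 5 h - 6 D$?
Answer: $-15820$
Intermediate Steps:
$l{\left(h,D \right)} = - 6 D - 5 h$
$l{\left(4,0 \right)} \left(12 + \left(-11 + w\right) \left(-17 - 24\right)\right) = \left(\left(-6\right) 0 - 20\right) \left(12 + \left(-11 - 8\right) \left(-17 - 24\right)\right) = \left(0 - 20\right) \left(12 - -779\right) = - 20 \left(12 + 779\right) = \left(-20\right) 791 = -15820$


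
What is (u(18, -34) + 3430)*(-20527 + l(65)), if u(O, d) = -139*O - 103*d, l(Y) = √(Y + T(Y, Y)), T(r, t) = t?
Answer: -90934610 + 4430*√130 ≈ -9.0884e+7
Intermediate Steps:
l(Y) = √2*√Y (l(Y) = √(Y + Y) = √(2*Y) = √2*√Y)
(u(18, -34) + 3430)*(-20527 + l(65)) = ((-139*18 - 103*(-34)) + 3430)*(-20527 + √2*√65) = ((-2502 + 3502) + 3430)*(-20527 + √130) = (1000 + 3430)*(-20527 + √130) = 4430*(-20527 + √130) = -90934610 + 4430*√130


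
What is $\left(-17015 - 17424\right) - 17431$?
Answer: $-51870$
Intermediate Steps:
$\left(-17015 - 17424\right) - 17431 = -34439 - 17431 = -51870$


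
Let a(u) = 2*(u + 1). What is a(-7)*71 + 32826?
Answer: 31974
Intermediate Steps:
a(u) = 2 + 2*u (a(u) = 2*(1 + u) = 2 + 2*u)
a(-7)*71 + 32826 = (2 + 2*(-7))*71 + 32826 = (2 - 14)*71 + 32826 = -12*71 + 32826 = -852 + 32826 = 31974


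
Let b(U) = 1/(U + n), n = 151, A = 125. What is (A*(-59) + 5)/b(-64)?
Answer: -641190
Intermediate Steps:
b(U) = 1/(151 + U) (b(U) = 1/(U + 151) = 1/(151 + U))
(A*(-59) + 5)/b(-64) = (125*(-59) + 5)/(1/(151 - 64)) = (-7375 + 5)/(1/87) = -7370/1/87 = -7370*87 = -641190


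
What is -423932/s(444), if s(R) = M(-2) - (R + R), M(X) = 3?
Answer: 423932/885 ≈ 479.02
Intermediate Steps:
s(R) = 3 - 2*R (s(R) = 3 - (R + R) = 3 - 2*R)
-423932/s(444) = -423932/(3 - 2*444) = -423932/(3 - 888) = -423932/(-885) = -423932*(-1/885) = 423932/885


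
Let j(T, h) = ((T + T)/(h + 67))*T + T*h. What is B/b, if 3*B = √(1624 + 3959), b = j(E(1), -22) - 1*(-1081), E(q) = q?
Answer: 15*√5583/47657 ≈ 0.023518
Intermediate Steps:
j(T, h) = T*h + 2*T²/(67 + h) (j(T, h) = ((2*T)/(67 + h))*T + T*h = (2*T/(67 + h))*T + T*h = 2*T²/(67 + h) + T*h = T*h + 2*T²/(67 + h))
b = 47657/45 (b = 1*((-22)² + 2*1 + 67*(-22))/(67 - 22) - 1*(-1081) = 1*(484 + 2 - 1474)/45 + 1081 = 1*(1/45)*(-988) + 1081 = -988/45 + 1081 = 47657/45 ≈ 1059.0)
B = √5583/3 (B = √(1624 + 3959)/3 = √5583/3 ≈ 24.906)
B/b = (√5583/3)/(47657/45) = (√5583/3)*(45/47657) = 15*√5583/47657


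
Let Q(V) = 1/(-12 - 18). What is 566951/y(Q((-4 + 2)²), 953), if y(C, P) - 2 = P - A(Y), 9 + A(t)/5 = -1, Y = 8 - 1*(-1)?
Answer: 566951/1005 ≈ 564.13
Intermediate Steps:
Y = 9 (Y = 8 + 1 = 9)
A(t) = -50 (A(t) = -45 + 5*(-1) = -45 - 5 = -50)
Q(V) = -1/30 (Q(V) = 1/(-30) = -1/30)
y(C, P) = 52 + P (y(C, P) = 2 + (P - 1*(-50)) = 2 + (P + 50) = 2 + (50 + P) = 52 + P)
566951/y(Q((-4 + 2)²), 953) = 566951/(52 + 953) = 566951/1005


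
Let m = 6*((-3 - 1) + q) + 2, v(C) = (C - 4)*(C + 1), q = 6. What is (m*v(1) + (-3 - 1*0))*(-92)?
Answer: 8004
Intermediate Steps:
v(C) = (1 + C)*(-4 + C) (v(C) = (-4 + C)*(1 + C) = (1 + C)*(-4 + C))
m = 14 (m = 6*((-3 - 1) + 6) + 2 = 6*(-4 + 6) + 2 = 6*2 + 2 = 12 + 2 = 14)
(m*v(1) + (-3 - 1*0))*(-92) = (14*(-4 + 1² - 3*1) + (-3 - 1*0))*(-92) = (14*(-4 + 1 - 3) + (-3 + 0))*(-92) = (14*(-6) - 3)*(-92) = (-84 - 3)*(-92) = -87*(-92) = 8004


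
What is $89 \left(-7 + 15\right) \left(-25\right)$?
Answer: $-17800$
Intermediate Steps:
$89 \left(-7 + 15\right) \left(-25\right) = 89 \cdot 8 \left(-25\right) = 712 \left(-25\right) = -17800$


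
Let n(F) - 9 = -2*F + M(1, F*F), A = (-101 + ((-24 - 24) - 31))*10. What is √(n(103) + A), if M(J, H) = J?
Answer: 2*I*√499 ≈ 44.677*I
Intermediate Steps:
A = -1800 (A = (-101 + (-48 - 31))*10 = (-101 - 79)*10 = -180*10 = -1800)
n(F) = 10 - 2*F (n(F) = 9 + (-2*F + 1) = 9 + (1 - 2*F) = 10 - 2*F)
√(n(103) + A) = √((10 - 2*103) - 1800) = √((10 - 206) - 1800) = √(-196 - 1800) = √(-1996) = 2*I*√499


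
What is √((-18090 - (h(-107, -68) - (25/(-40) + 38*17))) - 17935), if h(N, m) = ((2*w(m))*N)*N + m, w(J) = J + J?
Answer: √49261062/4 ≈ 1754.7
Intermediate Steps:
w(J) = 2*J
h(N, m) = m + 4*m*N² (h(N, m) = ((2*(2*m))*N)*N + m = ((4*m)*N)*N + m = (4*N*m)*N + m = 4*m*N² + m = m + 4*m*N²)
√((-18090 - (h(-107, -68) - (25/(-40) + 38*17))) - 17935) = √((-18090 - (-68*(1 + 4*(-107)²) - (25/(-40) + 38*17))) - 17935) = √((-18090 - (-68*(1 + 4*11449) - (25*(-1/40) + 646))) - 17935) = √((-18090 - (-68*(1 + 45796) - (-5/8 + 646))) - 17935) = √((-18090 - (-68*45797 - 1*5163/8)) - 17935) = √((-18090 - (-3114196 - 5163/8)) - 17935) = √((-18090 - 1*(-24918731/8)) - 17935) = √((-18090 + 24918731/8) - 17935) = √(24774011/8 - 17935) = √(24630531/8) = √49261062/4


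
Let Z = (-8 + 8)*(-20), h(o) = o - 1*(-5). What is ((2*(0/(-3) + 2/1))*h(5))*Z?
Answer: 0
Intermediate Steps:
h(o) = 5 + o (h(o) = o + 5 = 5 + o)
Z = 0 (Z = 0*(-20) = 0)
((2*(0/(-3) + 2/1))*h(5))*Z = ((2*(0/(-3) + 2/1))*(5 + 5))*0 = ((2*(0*(-⅓) + 2*1))*10)*0 = ((2*(0 + 2))*10)*0 = ((2*2)*10)*0 = (4*10)*0 = 40*0 = 0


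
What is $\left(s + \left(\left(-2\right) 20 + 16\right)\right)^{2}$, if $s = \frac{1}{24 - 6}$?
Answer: $\frac{185761}{324} \approx 573.34$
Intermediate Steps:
$s = \frac{1}{18} \approx 0.055556$
$\left(s + \left(\left(-2\right) 20 + 16\right)\right)^{2} = \left(\frac{1}{18} + \left(\left(-2\right) 20 + 16\right)\right)^{2} = \left(\frac{1}{18} + \left(-40 + 16\right)\right)^{2} = \left(\frac{1}{18} - 24\right)^{2} = \left(- \frac{431}{18}\right)^{2} = \frac{185761}{324}$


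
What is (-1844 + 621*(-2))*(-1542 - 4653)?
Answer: 19117770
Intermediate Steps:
(-1844 + 621*(-2))*(-1542 - 4653) = (-1844 - 1242)*(-6195) = -3086*(-6195) = 19117770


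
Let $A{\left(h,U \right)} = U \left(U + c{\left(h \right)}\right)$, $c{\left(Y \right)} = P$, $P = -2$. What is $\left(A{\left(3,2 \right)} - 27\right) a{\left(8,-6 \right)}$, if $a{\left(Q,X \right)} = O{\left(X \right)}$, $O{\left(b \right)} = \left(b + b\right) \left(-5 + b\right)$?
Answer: $-3564$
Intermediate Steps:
$c{\left(Y \right)} = -2$
$A{\left(h,U \right)} = U \left(-2 + U\right)$ ($A{\left(h,U \right)} = U \left(U - 2\right) = U \left(-2 + U\right)$)
$O{\left(b \right)} = 2 b \left(-5 + b\right)$
$a{\left(Q,X \right)} = 2 X \left(-5 + X\right)$
$\left(A{\left(3,2 \right)} - 27\right) a{\left(8,-6 \right)} = \left(2 \left(-2 + 2\right) - 27\right) 2 \left(-6\right) \left(-5 - 6\right) = \left(2 \cdot 0 - 27\right) 2 \left(-6\right) \left(-11\right) = \left(0 - 27\right) 132 = \left(-27\right) 132 = -3564$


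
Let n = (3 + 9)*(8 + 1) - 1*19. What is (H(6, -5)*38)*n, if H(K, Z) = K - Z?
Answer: 37202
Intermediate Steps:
n = 89 (n = 12*9 - 19 = 108 - 19 = 89)
(H(6, -5)*38)*n = ((6 - 1*(-5))*38)*89 = ((6 + 5)*38)*89 = (11*38)*89 = 418*89 = 37202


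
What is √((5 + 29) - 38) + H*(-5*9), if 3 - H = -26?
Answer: -1305 + 2*I ≈ -1305.0 + 2.0*I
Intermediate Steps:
H = 29 (H = 3 - 1*(-26) = 3 + 26 = 29)
√((5 + 29) - 38) + H*(-5*9) = √((5 + 29) - 38) + 29*(-5*9) = √(34 - 38) + 29*(-45) = √(-4) - 1305 = 2*I - 1305 = -1305 + 2*I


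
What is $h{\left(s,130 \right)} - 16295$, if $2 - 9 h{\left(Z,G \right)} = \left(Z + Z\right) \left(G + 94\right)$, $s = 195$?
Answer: $- \frac{234013}{9} \approx -26001.0$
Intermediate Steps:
$h{\left(Z,G \right)} = \frac{2}{9} - \frac{2 Z \left(94 + G\right)}{9}$ ($h{\left(Z,G \right)} = \frac{2}{9} - \frac{\left(Z + Z\right) \left(G + 94\right)}{9} = \frac{2}{9} - \frac{2 Z \left(94 + G\right)}{9}$)
$h{\left(s,130 \right)} - 16295 = \left(\frac{2}{9} - \frac{12220}{3} - \frac{260}{9} \cdot 195\right) - 16295 = \left(\frac{2}{9} - \frac{12220}{3} - \frac{16900}{3}\right) - 16295 = - \frac{87358}{9} - 16295 = - \frac{234013}{9}$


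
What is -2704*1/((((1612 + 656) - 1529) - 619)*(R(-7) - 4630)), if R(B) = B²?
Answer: 338/68715 ≈ 0.0049189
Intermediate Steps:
-2704*1/((((1612 + 656) - 1529) - 619)*(R(-7) - 4630)) = -2704*1/(((-7)² - 4630)*(((1612 + 656) - 1529) - 619)) = -2704*1/((49 - 4630)*((2268 - 1529) - 619)) = -2704*(-1/(4581*(739 - 619))) = -2704/(120*(-4581)) = -2704/(-549720) = -2704*(-1/549720) = 338/68715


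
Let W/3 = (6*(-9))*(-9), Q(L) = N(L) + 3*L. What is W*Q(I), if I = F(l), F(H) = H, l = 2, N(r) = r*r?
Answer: 14580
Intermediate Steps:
N(r) = r²
I = 2
Q(L) = L² + 3*L
W = 1458 (W = 3*((6*(-9))*(-9)) = 3*(-54*(-9)) = 3*486 = 1458)
W*Q(I) = 1458*(2*(3 + 2)) = 1458*(2*5) = 1458*10 = 14580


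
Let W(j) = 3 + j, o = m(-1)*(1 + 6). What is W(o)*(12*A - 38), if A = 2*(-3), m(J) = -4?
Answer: 2750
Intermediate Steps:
A = -6
o = -28 (o = -4*(1 + 6) = -4*7 = -28)
W(o)*(12*A - 38) = (3 - 28)*(12*(-6) - 38) = -25*(-72 - 38) = -25*(-110) = 2750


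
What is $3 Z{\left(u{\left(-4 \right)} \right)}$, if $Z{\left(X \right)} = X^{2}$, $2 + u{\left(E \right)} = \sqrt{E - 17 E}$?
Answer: $108$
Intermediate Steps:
$u{\left(E \right)} = -2 + 4 \sqrt{- E}$ ($u{\left(E \right)} = -2 + \sqrt{E - 17 E} = -2 + \sqrt{- 16 E} = -2 + 4 \sqrt{- E}$)
$3 Z{\left(u{\left(-4 \right)} \right)} = 3 \left(-2 + 4 \sqrt{\left(-1\right) \left(-4\right)}\right)^{2} = 3 \left(-2 + 4 \sqrt{4}\right)^{2} = 3 \left(-2 + 4 \cdot 2\right)^{2} = 3 \left(-2 + 8\right)^{2} = 3 \cdot 6^{2} = 3 \cdot 36 = 108$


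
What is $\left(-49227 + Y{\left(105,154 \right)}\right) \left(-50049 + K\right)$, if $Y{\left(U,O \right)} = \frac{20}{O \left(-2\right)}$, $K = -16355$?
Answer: $\frac{251703299536}{77} \approx 3.2689 \cdot 10^{9}$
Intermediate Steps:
$Y{\left(U,O \right)} = - \frac{10}{O}$ ($Y{\left(U,O \right)} = \frac{20}{\left(-2\right) O} = 20 \left(- \frac{1}{2 O}\right) = - \frac{10}{O}$)
$\left(-49227 + Y{\left(105,154 \right)}\right) \left(-50049 + K\right) = \left(-49227 - \frac{10}{154}\right) \left(-50049 - 16355\right) = \left(-49227 - \frac{5}{77}\right) \left(-66404\right) = \left(- \frac{3790484}{77}\right) \left(-66404\right) = \frac{251703299536}{77}$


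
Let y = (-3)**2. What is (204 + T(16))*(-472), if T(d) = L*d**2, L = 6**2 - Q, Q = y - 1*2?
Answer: -3600416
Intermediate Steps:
y = 9
Q = 7 (Q = 9 - 1*2 = 9 - 2 = 7)
L = 29 (L = 6**2 - 1*7 = 36 - 7 = 29)
T(d) = 29*d**2
(204 + T(16))*(-472) = (204 + 29*16**2)*(-472) = (204 + 29*256)*(-472) = (204 + 7424)*(-472) = 7628*(-472) = -3600416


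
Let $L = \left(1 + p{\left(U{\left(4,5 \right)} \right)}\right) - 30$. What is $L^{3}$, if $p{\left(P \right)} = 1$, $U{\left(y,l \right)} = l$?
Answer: $-21952$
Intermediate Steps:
$L = -28$ ($L = \left(1 + 1\right) - 30 = 2 - 30 = -28$)
$L^{3} = \left(-28\right)^{3} = -21952$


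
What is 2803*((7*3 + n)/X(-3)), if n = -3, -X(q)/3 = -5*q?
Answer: -5606/5 ≈ -1121.2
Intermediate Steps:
X(q) = 15*q (X(q) = -(-15)*q = 15*q)
2803*((7*3 + n)/X(-3)) = 2803*((7*3 - 3)/((15*(-3)))) = 2803*((21 - 3)/(-45)) = 2803*(18*(-1/45)) = 2803*(-2/5) = -5606/5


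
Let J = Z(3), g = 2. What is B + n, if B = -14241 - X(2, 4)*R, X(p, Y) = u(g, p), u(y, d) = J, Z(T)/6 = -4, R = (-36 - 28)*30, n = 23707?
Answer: -36614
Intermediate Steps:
R = -1920 (R = -64*30 = -1920)
Z(T) = -24 (Z(T) = 6*(-4) = -24)
J = -24
u(y, d) = -24
X(p, Y) = -24
B = -60321 (B = -14241 - (-24)*(-1920) = -14241 - 1*46080 = -14241 - 46080 = -60321)
B + n = -60321 + 23707 = -36614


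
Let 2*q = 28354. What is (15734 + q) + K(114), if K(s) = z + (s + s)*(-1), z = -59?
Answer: 29624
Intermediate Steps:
q = 14177 (q = (½)*28354 = 14177)
K(s) = -59 - 2*s (K(s) = -59 + (s + s)*(-1) = -59 + (2*s)*(-1) = -59 - 2*s)
(15734 + q) + K(114) = (15734 + 14177) + (-59 - 2*114) = 29911 + (-59 - 228) = 29911 - 287 = 29624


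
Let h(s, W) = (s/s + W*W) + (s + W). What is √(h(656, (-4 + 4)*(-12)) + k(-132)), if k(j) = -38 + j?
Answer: √487 ≈ 22.068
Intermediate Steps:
h(s, W) = 1 + W + s + W² (h(s, W) = (1 + W²) + (W + s) = 1 + W + s + W²)
√(h(656, (-4 + 4)*(-12)) + k(-132)) = √((1 + (-4 + 4)*(-12) + 656 + ((-4 + 4)*(-12))²) + (-38 - 132)) = √((1 + 0*(-12) + 656 + (0*(-12))²) - 170) = √((1 + 0 + 656 + 0²) - 170) = √((1 + 0 + 656 + 0) - 170) = √(657 - 170) = √487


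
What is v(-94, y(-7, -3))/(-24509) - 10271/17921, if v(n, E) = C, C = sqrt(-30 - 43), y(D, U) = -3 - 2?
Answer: -10271/17921 - I*sqrt(73)/24509 ≈ -0.57313 - 0.00034861*I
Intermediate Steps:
y(D, U) = -5
C = I*sqrt(73) (C = sqrt(-73) = I*sqrt(73) ≈ 8.544*I)
v(n, E) = I*sqrt(73)
v(-94, y(-7, -3))/(-24509) - 10271/17921 = (I*sqrt(73))/(-24509) - 10271/17921 = (I*sqrt(73))*(-1/24509) - 10271*1/17921 = -I*sqrt(73)/24509 - 10271/17921 = -10271/17921 - I*sqrt(73)/24509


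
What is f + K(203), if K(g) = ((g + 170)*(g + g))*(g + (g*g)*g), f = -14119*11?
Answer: 1266874120631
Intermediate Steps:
f = -155309
K(g) = 2*g*(170 + g)*(g + g³) (K(g) = ((170 + g)*(2*g))*(g + g²*g) = (2*g*(170 + g))*(g + g³) = 2*g*(170 + g)*(g + g³))
f + K(203) = -155309 + 2*203²*(170 + 203 + 203³ + 170*203²) = -155309 + 2*41209*(170 + 203 + 8365427 + 170*41209) = -155309 + 2*41209*(170 + 203 + 8365427 + 7005530) = -155309 + 2*41209*15371330 = -155309 + 1266874275940 = 1266874120631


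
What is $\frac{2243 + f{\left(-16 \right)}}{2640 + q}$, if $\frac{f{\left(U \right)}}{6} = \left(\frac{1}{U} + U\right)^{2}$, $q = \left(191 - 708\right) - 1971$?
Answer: $\frac{485251}{19456} \approx 24.941$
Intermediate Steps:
$q = -2488$ ($q = \left(191 - 708\right) - 1971 = -517 - 1971 = -2488$)
$f{\left(U \right)} = 6 \left(U + \frac{1}{U}\right)^{2}$ ($f{\left(U \right)} = 6 \left(\frac{1}{U} + U\right)^{2} = 6 \left(U + \frac{1}{U}\right)^{2}$)
$\frac{2243 + f{\left(-16 \right)}}{2640 + q} = \frac{2243 + \frac{6 \left(1 + \left(-16\right)^{2}\right)^{2}}{256}}{2640 - 2488} = \frac{2243 + 6 \cdot \frac{1}{256} \left(1 + 256\right)^{2}}{152} = \left(2243 + 6 \cdot \frac{1}{256} \cdot 257^{2}\right) \frac{1}{152} = \left(2243 + 6 \cdot \frac{1}{256} \cdot 66049\right) \frac{1}{152} = \left(2243 + \frac{198147}{128}\right) \frac{1}{152} = \frac{485251}{128} \cdot \frac{1}{152} = \frac{485251}{19456}$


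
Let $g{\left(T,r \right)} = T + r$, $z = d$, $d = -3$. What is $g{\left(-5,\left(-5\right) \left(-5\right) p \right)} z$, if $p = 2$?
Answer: $-135$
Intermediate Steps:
$z = -3$
$g{\left(-5,\left(-5\right) \left(-5\right) p \right)} z = \left(-5 + \left(-5\right) \left(-5\right) 2\right) \left(-3\right) = \left(-5 + 25 \cdot 2\right) \left(-3\right) = \left(-5 + 50\right) \left(-3\right) = 45 \left(-3\right) = -135$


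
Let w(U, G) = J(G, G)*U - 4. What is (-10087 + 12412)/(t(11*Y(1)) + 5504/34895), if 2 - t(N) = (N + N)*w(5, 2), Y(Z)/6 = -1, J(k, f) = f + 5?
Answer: 27043625/47621878 ≈ 0.56788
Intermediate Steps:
J(k, f) = 5 + f
Y(Z) = -6 (Y(Z) = 6*(-1) = -6)
w(U, G) = -4 + U*(5 + G) (w(U, G) = (5 + G)*U - 4 = U*(5 + G) - 4 = -4 + U*(5 + G))
t(N) = 2 - 62*N (t(N) = 2 - (N + N)*(-4 + 5*(5 + 2)) = 2 - 2*N*(-4 + 5*7) = 2 - 2*N*(-4 + 35) = 2 - 2*N*31 = 2 - 62*N)
(-10087 + 12412)/(t(11*Y(1)) + 5504/34895) = (-10087 + 12412)/((2 - 682*(-6)) + 5504/34895) = 2325/((2 - 62*(-66)) + 5504*(1/34895)) = 2325/((2 + 4092) + 5504/34895) = 2325/(4094 + 5504/34895) = 2325/(142865634/34895) = 2325*(34895/142865634) = 27043625/47621878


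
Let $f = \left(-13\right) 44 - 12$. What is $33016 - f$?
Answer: $33600$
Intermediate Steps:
$f = -584$ ($f = -572 - 12 = -584$)
$33016 - f = 33016 - -584 = 33016 + 584 = 33600$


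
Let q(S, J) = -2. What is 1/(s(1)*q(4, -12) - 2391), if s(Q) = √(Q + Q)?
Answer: -2391/5716873 + 2*√2/5716873 ≈ -0.00041774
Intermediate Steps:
s(Q) = √2*√Q (s(Q) = √(2*Q) = √2*√Q)
1/(s(1)*q(4, -12) - 2391) = 1/((√2*√1)*(-2) - 2391) = 1/((√2*1)*(-2) - 2391) = 1/(√2*(-2) - 2391) = 1/(-2*√2 - 2391) = 1/(-2391 - 2*√2)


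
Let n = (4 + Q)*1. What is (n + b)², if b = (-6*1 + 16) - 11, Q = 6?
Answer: 81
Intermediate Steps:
b = -1 (b = (-6 + 16) - 11 = 10 - 11 = -1)
n = 10 (n = (4 + 6)*1 = 10*1 = 10)
(n + b)² = (10 - 1)² = 9² = 81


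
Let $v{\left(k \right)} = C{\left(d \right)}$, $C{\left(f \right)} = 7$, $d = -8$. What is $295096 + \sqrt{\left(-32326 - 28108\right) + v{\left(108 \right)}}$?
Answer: $295096 + i \sqrt{60427} \approx 2.951 \cdot 10^{5} + 245.82 i$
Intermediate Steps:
$v{\left(k \right)} = 7$
$295096 + \sqrt{\left(-32326 - 28108\right) + v{\left(108 \right)}} = 295096 + \sqrt{\left(-32326 - 28108\right) + 7} = 295096 + \sqrt{-60434 + 7} = 295096 + \sqrt{-60427} = 295096 + i \sqrt{60427}$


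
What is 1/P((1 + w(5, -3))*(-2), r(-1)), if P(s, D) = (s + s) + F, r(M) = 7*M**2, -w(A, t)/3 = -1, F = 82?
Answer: 1/66 ≈ 0.015152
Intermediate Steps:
w(A, t) = 3 (w(A, t) = -3*(-1) = 3)
P(s, D) = 82 + 2*s (P(s, D) = (s + s) + 82 = 2*s + 82 = 82 + 2*s)
1/P((1 + w(5, -3))*(-2), r(-1)) = 1/(82 + 2*((1 + 3)*(-2))) = 1/(82 + 2*(4*(-2))) = 1/(82 + 2*(-8)) = 1/(82 - 16) = 1/66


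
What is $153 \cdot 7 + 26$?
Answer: $1097$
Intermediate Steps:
$153 \cdot 7 + 26 = 1071 + 26 = 1097$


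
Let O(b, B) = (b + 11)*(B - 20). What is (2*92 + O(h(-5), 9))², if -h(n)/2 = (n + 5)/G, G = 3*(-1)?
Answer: 3969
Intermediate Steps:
G = -3
h(n) = 10/3 + 2*n/3 (h(n) = -2*(n + 5)/(-3) = -2*(5 + n)*(-1)/3 = -2*(-5/3 - n/3) = 10/3 + 2*n/3)
O(b, B) = (-20 + B)*(11 + b) (O(b, B) = (11 + b)*(-20 + B) = (-20 + B)*(11 + b))
(2*92 + O(h(-5), 9))² = (2*92 + (-220 - 20*(10/3 + (⅔)*(-5)) + 11*9 + 9*(10/3 + (⅔)*(-5))))² = (184 + (-220 - 20*(10/3 - 10/3) + 99 + 9*(10/3 - 10/3)))² = (184 + (-220 - 20*0 + 99 + 9*0))² = (184 + (-220 + 0 + 99 + 0))² = (184 - 121)² = 63² = 3969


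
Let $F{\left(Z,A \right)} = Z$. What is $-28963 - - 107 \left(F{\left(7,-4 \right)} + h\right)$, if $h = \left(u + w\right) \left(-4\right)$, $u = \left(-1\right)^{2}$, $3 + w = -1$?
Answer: $-26930$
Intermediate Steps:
$w = -4$ ($w = -3 - 1 = -4$)
$u = 1$
$h = 12$ ($h = \left(1 - 4\right) \left(-4\right) = \left(-3\right) \left(-4\right) = 12$)
$-28963 - - 107 \left(F{\left(7,-4 \right)} + h\right) = -28963 - - 107 \left(7 + 12\right) = -28963 - \left(-107\right) 19 = -28963 - -2033 = -28963 + 2033 = -26930$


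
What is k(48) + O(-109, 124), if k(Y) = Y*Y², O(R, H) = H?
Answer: 110716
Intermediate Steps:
k(Y) = Y³
k(48) + O(-109, 124) = 48³ + 124 = 110592 + 124 = 110716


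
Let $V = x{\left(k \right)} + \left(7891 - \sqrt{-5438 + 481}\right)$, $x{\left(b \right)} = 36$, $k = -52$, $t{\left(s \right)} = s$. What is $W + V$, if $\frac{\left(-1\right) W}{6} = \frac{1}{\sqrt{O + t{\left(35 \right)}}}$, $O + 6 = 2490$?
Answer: $7927 - \frac{6 \sqrt{2519}}{2519} - i \sqrt{4957} \approx 7926.9 - 70.406 i$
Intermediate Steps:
$O = 2484$ ($O = -6 + 2490 = 2484$)
$V = 7927 - i \sqrt{4957}$ ($V = 36 + \left(7891 - \sqrt{-5438 + 481}\right) = 36 + \left(7891 - \sqrt{-4957}\right) = 36 + \left(7891 - i \sqrt{4957}\right) = 7927 - i \sqrt{4957} \approx 7927.0 - 70.406 i$)
$W = - \frac{6 \sqrt{2519}}{2519}$ ($W = - \frac{6}{\sqrt{2484 + 35}} = - \frac{6}{\sqrt{2519}} = - 6 \frac{\sqrt{2519}}{2519} = - \frac{6 \sqrt{2519}}{2519} \approx -0.11955$)
$W + V = - \frac{6 \sqrt{2519}}{2519} + \left(7927 - i \sqrt{4957}\right) = 7927 - \frac{6 \sqrt{2519}}{2519} - i \sqrt{4957}$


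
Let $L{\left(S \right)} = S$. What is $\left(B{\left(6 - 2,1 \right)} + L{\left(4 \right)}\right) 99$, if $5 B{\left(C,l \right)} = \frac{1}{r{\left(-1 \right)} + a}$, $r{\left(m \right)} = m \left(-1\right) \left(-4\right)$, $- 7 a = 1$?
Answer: $\frac{56727}{145} \approx 391.22$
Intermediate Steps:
$a = - \frac{1}{7}$ ($a = \left(- \frac{1}{7}\right) 1 = - \frac{1}{7} \approx -0.14286$)
$r{\left(m \right)} = 4 m$ ($r{\left(m \right)} = - m \left(-4\right) = 4 m$)
$B{\left(C,l \right)} = - \frac{7}{145}$ ($B{\left(C,l \right)} = \frac{1}{5 \left(4 \left(-1\right) - \frac{1}{7}\right)} = \frac{1}{5 \left(-4 - \frac{1}{7}\right)} = \frac{1}{5 \left(- \frac{29}{7}\right)} = \frac{1}{5} \left(- \frac{7}{29}\right) = - \frac{7}{145}$)
$\left(B{\left(6 - 2,1 \right)} + L{\left(4 \right)}\right) 99 = \left(- \frac{7}{145} + 4\right) 99 = \frac{573}{145} \cdot 99 = \frac{56727}{145}$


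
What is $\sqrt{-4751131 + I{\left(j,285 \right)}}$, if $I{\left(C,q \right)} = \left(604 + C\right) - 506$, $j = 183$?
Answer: $5 i \sqrt{190034} \approx 2179.6 i$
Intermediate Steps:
$I{\left(C,q \right)} = 98 + C$
$\sqrt{-4751131 + I{\left(j,285 \right)}} = \sqrt{-4751131 + \left(98 + 183\right)} = \sqrt{-4751131 + 281} = \sqrt{-4750850} = 5 i \sqrt{190034}$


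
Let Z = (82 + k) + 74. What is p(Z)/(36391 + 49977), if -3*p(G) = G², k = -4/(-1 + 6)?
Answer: -18818/202425 ≈ -0.092963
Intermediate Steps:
k = -⅘ (k = -4/5 = (⅕)*(-4) = -⅘ ≈ -0.80000)
Z = 776/5 (Z = (82 - ⅘) + 74 = 406/5 + 74 = 776/5 ≈ 155.20)
p(G) = -G²/3
p(Z)/(36391 + 49977) = (-(776/5)²/3)/(36391 + 49977) = -⅓*602176/25/86368 = -602176/75*1/86368 = -18818/202425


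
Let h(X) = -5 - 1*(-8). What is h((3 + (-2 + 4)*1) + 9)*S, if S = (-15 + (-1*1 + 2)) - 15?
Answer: -87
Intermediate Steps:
h(X) = 3 (h(X) = -5 + 8 = 3)
S = -29 (S = (-15 + (-1 + 2)) - 15 = (-15 + 1) - 15 = -14 - 15 = -29)
h((3 + (-2 + 4)*1) + 9)*S = 3*(-29) = -87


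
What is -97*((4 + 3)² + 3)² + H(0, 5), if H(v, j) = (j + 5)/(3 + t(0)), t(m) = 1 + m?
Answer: -524571/2 ≈ -2.6229e+5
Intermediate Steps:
H(v, j) = 5/4 + j/4 (H(v, j) = (j + 5)/(3 + (1 + 0)) = (5 + j)/(3 + 1) = (5 + j)/4 = (5 + j)*(¼) = 5/4 + j/4)
-97*((4 + 3)² + 3)² + H(0, 5) = -97*((4 + 3)² + 3)² + (5/4 + (¼)*5) = -97*(7² + 3)² + (5/4 + 5/4) = -97*(49 + 3)² + 5/2 = -97*52² + 5/2 = -97*2704 + 5/2 = -262288 + 5/2 = -524571/2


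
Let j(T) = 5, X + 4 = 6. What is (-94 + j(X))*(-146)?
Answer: 12994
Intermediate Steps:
X = 2 (X = -4 + 6 = 2)
(-94 + j(X))*(-146) = (-94 + 5)*(-146) = -89*(-146) = 12994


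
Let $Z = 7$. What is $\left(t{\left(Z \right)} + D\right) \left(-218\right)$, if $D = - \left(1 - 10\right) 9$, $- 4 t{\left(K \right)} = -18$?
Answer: $-18639$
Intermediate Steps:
$t{\left(K \right)} = \frac{9}{2}$ ($t{\left(K \right)} = \left(- \frac{1}{4}\right) \left(-18\right) = \frac{9}{2}$)
$D = 81$ ($D = - \left(-9\right) 9 = \left(-1\right) \left(-81\right) = 81$)
$\left(t{\left(Z \right)} + D\right) \left(-218\right) = \left(\frac{9}{2} + 81\right) \left(-218\right) = \frac{171}{2} \left(-218\right) = -18639$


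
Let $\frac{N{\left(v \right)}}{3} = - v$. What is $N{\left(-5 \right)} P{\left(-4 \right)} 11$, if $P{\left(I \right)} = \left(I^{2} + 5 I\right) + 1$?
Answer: $-495$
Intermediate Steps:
$N{\left(v \right)} = - 3 v$ ($N{\left(v \right)} = 3 \left(- v\right) = - 3 v$)
$P{\left(I \right)} = 1 + I^{2} + 5 I$
$N{\left(-5 \right)} P{\left(-4 \right)} 11 = \left(-3\right) \left(-5\right) \left(1 + \left(-4\right)^{2} + 5 \left(-4\right)\right) 11 = 15 \left(1 + 16 - 20\right) 11 = 15 \left(-3\right) 11 = \left(-45\right) 11 = -495$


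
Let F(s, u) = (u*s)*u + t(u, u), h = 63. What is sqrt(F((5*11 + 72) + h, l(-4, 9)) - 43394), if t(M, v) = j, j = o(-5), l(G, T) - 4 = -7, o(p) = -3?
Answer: I*sqrt(41687) ≈ 204.17*I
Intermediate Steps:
l(G, T) = -3 (l(G, T) = 4 - 7 = -3)
j = -3
t(M, v) = -3
F(s, u) = -3 + s*u**2 (F(s, u) = (u*s)*u - 3 = (s*u)*u - 3 = s*u**2 - 3 = -3 + s*u**2)
sqrt(F((5*11 + 72) + h, l(-4, 9)) - 43394) = sqrt((-3 + ((5*11 + 72) + 63)*(-3)**2) - 43394) = sqrt((-3 + ((55 + 72) + 63)*9) - 43394) = sqrt((-3 + (127 + 63)*9) - 43394) = sqrt((-3 + 190*9) - 43394) = sqrt((-3 + 1710) - 43394) = sqrt(1707 - 43394) = sqrt(-41687) = I*sqrt(41687)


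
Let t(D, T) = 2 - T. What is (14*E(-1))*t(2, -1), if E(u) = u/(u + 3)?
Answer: -21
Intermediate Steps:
E(u) = u/(3 + u)
(14*E(-1))*t(2, -1) = (14*(-1/(3 - 1)))*(2 - 1*(-1)) = (14*(-1/2))*(2 + 1) = (14*(-1*1/2))*3 = (14*(-1/2))*3 = -7*3 = -21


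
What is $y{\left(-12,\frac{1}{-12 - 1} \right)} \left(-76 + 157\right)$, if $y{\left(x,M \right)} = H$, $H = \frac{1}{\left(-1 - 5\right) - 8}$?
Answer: $- \frac{81}{14} \approx -5.7857$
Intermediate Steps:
$H = - \frac{1}{14}$ ($H = \frac{1}{-6 - 8} = \frac{1}{-14} = - \frac{1}{14} \approx -0.071429$)
$y{\left(x,M \right)} = - \frac{1}{14}$
$y{\left(-12,\frac{1}{-12 - 1} \right)} \left(-76 + 157\right) = - \frac{-76 + 157}{14} = \left(- \frac{1}{14}\right) 81 = - \frac{81}{14}$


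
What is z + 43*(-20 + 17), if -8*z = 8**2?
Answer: -137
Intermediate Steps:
z = -8 (z = -1/8*8**2 = -1/8*64 = -8)
z + 43*(-20 + 17) = -8 + 43*(-20 + 17) = -8 + 43*(-3) = -8 - 129 = -137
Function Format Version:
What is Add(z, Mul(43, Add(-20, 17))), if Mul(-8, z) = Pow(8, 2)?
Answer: -137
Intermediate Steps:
z = -8 (z = Mul(Rational(-1, 8), Pow(8, 2)) = Mul(Rational(-1, 8), 64) = -8)
Add(z, Mul(43, Add(-20, 17))) = Add(-8, Mul(43, Add(-20, 17))) = Add(-8, Mul(43, -3)) = Add(-8, -129) = -137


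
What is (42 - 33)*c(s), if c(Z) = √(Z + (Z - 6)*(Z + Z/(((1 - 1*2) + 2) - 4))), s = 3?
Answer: 9*I*√3 ≈ 15.588*I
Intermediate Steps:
c(Z) = √(Z + 2*Z*(-6 + Z)/3) (c(Z) = √(Z + (-6 + Z)*(Z + Z/(((1 - 2) + 2) - 4))) = √(Z + (-6 + Z)*(Z + Z/((-1 + 2) - 4))) = √(Z + (-6 + Z)*(Z + Z/(1 - 4))) = √(Z + (-6 + Z)*(Z + Z/(-3))) = √(Z + (-6 + Z)*(Z + Z*(-⅓))) = √(Z + (-6 + Z)*(Z - Z/3)) = √(Z + (-6 + Z)*(2*Z/3)) = √(Z + 2*Z*(-6 + Z)/3))
(42 - 33)*c(s) = (42 - 33)*(√3*√(3*(-9 + 2*3))/3) = 9*(√3*√(3*(-9 + 6))/3) = 9*(√3*√(3*(-3))/3) = 9*(√3*√(-9)/3) = 9*(√3*(3*I)/3) = 9*(I*√3) = 9*I*√3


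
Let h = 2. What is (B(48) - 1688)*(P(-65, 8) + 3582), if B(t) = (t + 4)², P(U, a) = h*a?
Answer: 3655568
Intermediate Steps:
P(U, a) = 2*a
B(t) = (4 + t)²
(B(48) - 1688)*(P(-65, 8) + 3582) = ((4 + 48)² - 1688)*(2*8 + 3582) = (52² - 1688)*(16 + 3582) = (2704 - 1688)*3598 = 1016*3598 = 3655568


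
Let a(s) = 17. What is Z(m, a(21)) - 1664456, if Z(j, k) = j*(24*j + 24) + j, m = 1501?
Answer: 52445093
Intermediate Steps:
Z(j, k) = j + j*(24 + 24*j) (Z(j, k) = j*(24 + 24*j) + j = j + j*(24 + 24*j))
Z(m, a(21)) - 1664456 = 1501*(25 + 24*1501) - 1664456 = 1501*(25 + 36024) - 1664456 = 1501*36049 - 1664456 = 54109549 - 1664456 = 52445093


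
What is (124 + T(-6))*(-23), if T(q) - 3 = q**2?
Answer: -3749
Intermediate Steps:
T(q) = 3 + q**2
(124 + T(-6))*(-23) = (124 + (3 + (-6)**2))*(-23) = (124 + (3 + 36))*(-23) = (124 + 39)*(-23) = 163*(-23) = -3749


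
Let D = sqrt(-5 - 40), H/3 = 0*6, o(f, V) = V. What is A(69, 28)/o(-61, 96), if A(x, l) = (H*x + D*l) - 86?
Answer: -43/48 + 7*I*sqrt(5)/8 ≈ -0.89583 + 1.9566*I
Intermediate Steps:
H = 0 (H = 3*(0*6) = 3*0 = 0)
D = 3*I*sqrt(5) (D = sqrt(-45) = 3*I*sqrt(5) ≈ 6.7082*I)
A(x, l) = -86 + 3*I*l*sqrt(5) (A(x, l) = (0*x + (3*I*sqrt(5))*l) - 86 = (0 + 3*I*l*sqrt(5)) - 86 = 3*I*l*sqrt(5) - 86 = -86 + 3*I*l*sqrt(5))
A(69, 28)/o(-61, 96) = (-86 + 3*I*28*sqrt(5))/96 = (-86 + 84*I*sqrt(5))*(1/96) = -43/48 + 7*I*sqrt(5)/8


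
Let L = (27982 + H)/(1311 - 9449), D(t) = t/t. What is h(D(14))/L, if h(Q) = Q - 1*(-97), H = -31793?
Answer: 797524/3811 ≈ 209.27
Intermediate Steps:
D(t) = 1
h(Q) = 97 + Q (h(Q) = Q + 97 = 97 + Q)
L = 3811/8138 (L = (27982 - 31793)/(1311 - 9449) = -3811/(-8138) = -3811*(-1/8138) = 3811/8138 ≈ 0.46830)
h(D(14))/L = (97 + 1)/(3811/8138) = 98*(8138/3811) = 797524/3811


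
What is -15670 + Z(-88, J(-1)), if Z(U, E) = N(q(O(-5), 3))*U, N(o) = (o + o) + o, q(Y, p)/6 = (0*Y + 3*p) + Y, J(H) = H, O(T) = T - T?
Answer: -29926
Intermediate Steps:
O(T) = 0
q(Y, p) = 6*Y + 18*p (q(Y, p) = 6*((0*Y + 3*p) + Y) = 6*((0 + 3*p) + Y) = 6*(3*p + Y) = 6*(Y + 3*p) = 6*Y + 18*p)
N(o) = 3*o (N(o) = 2*o + o = 3*o)
Z(U, E) = 162*U (Z(U, E) = (3*(6*0 + 18*3))*U = (3*(0 + 54))*U = (3*54)*U = 162*U)
-15670 + Z(-88, J(-1)) = -15670 + 162*(-88) = -15670 - 14256 = -29926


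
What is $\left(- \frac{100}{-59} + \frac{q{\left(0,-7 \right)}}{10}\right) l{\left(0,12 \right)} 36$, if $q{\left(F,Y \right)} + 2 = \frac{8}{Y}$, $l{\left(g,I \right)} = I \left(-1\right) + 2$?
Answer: $- \frac{205272}{413} \approx -497.03$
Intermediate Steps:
$l{\left(g,I \right)} = 2 - I$ ($l{\left(g,I \right)} = - I + 2 = 2 - I$)
$q{\left(F,Y \right)} = -2 + \frac{8}{Y}$
$\left(- \frac{100}{-59} + \frac{q{\left(0,-7 \right)}}{10}\right) l{\left(0,12 \right)} 36 = \left(- \frac{100}{-59} + \frac{-2 + \frac{8}{-7}}{10}\right) \left(2 - 12\right) 36 = \left(\left(-100\right) \left(- \frac{1}{59}\right) + \left(-2 + 8 \left(- \frac{1}{7}\right)\right) \frac{1}{10}\right) \left(2 - 12\right) 36 = \left(\frac{100}{59} + \left(-2 - \frac{8}{7}\right) \frac{1}{10}\right) \left(-10\right) 36 = \left(\frac{100}{59} - \frac{11}{35}\right) \left(-10\right) 36 = \frac{2851}{2065} \left(-10\right) 36 = \left(- \frac{5702}{413}\right) 36 = - \frac{205272}{413}$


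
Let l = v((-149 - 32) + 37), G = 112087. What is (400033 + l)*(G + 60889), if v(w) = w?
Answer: 69171199664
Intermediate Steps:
l = -144 (l = (-149 - 32) + 37 = -181 + 37 = -144)
(400033 + l)*(G + 60889) = (400033 - 144)*(112087 + 60889) = 399889*172976 = 69171199664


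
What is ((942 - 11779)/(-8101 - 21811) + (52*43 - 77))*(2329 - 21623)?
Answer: -623107881715/14956 ≈ -4.1663e+7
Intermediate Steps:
((942 - 11779)/(-8101 - 21811) + (52*43 - 77))*(2329 - 21623) = (-10837/(-29912) + (2236 - 77))*(-19294) = (-10837*(-1/29912) + 2159)*(-19294) = (10837/29912 + 2159)*(-19294) = (64590845/29912)*(-19294) = -623107881715/14956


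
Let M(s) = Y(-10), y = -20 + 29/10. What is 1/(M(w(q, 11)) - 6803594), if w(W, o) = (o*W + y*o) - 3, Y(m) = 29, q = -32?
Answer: -1/6803565 ≈ -1.4698e-7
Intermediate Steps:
y = -171/10 (y = -20 + 29*(1/10) = -20 + 29/10 = -171/10 ≈ -17.100)
w(W, o) = -3 - 171*o/10 + W*o (w(W, o) = (o*W - 171*o/10) - 3 = (W*o - 171*o/10) - 3 = (-171*o/10 + W*o) - 3 = -3 - 171*o/10 + W*o)
M(s) = 29
1/(M(w(q, 11)) - 6803594) = 1/(29 - 6803594) = 1/(-6803565) = -1/6803565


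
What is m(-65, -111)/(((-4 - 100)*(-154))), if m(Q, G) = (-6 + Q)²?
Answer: 5041/16016 ≈ 0.31475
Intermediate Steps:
m(-65, -111)/(((-4 - 100)*(-154))) = (-6 - 65)²/(((-4 - 100)*(-154))) = (-71)²/((-104*(-154))) = 5041/16016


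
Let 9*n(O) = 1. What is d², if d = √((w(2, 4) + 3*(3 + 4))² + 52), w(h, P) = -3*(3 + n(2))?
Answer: 1693/9 ≈ 188.11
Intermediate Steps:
n(O) = ⅑ (n(O) = (⅑)*1 = ⅑)
w(h, P) = -28/3 (w(h, P) = -3*(3 + ⅑) = -3*28/9 = -28/3)
d = √1693/3 (d = √((-28/3 + 3*(3 + 4))² + 52) = √((-28/3 + 3*7)² + 52) = √((-28/3 + 21)² + 52) = √((35/3)² + 52) = √(1225/9 + 52) = √(1693/9) = √1693/3 ≈ 13.715)
d² = (√1693/3)² = 1693/9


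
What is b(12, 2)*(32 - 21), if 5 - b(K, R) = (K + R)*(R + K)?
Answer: -2101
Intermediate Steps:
b(K, R) = 5 - (K + R)² (b(K, R) = 5 - (K + R)*(R + K) = 5 - (K + R)*(K + R) = 5 - (K + R)²)
b(12, 2)*(32 - 21) = (5 - (12 + 2)²)*(32 - 21) = (5 - 1*14²)*11 = (5 - 1*196)*11 = (5 - 196)*11 = -191*11 = -2101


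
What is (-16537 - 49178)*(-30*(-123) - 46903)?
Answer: 2839742295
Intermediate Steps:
(-16537 - 49178)*(-30*(-123) - 46903) = -65715*(3690 - 46903) = -65715*(-43213) = 2839742295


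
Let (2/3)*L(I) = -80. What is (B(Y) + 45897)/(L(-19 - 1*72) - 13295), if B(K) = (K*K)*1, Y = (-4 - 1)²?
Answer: -46522/13415 ≈ -3.4679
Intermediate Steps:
Y = 25 (Y = (-5)² = 25)
L(I) = -120 (L(I) = (3/2)*(-80) = -120)
B(K) = K² (B(K) = K²*1 = K²)
(B(Y) + 45897)/(L(-19 - 1*72) - 13295) = (25² + 45897)/(-120 - 13295) = (625 + 45897)/(-13415) = 46522*(-1/13415) = -46522/13415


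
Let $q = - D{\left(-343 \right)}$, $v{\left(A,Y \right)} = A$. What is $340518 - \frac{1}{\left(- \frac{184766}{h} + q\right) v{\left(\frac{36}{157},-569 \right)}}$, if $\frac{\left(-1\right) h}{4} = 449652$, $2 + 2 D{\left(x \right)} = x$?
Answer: $\frac{158567973184048}{465666969} \approx 3.4052 \cdot 10^{5}$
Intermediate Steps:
$D{\left(x \right)} = -1 + \frac{x}{2}$
$h = -1798608$ ($h = \left(-4\right) 449652 = -1798608$)
$q = \frac{345}{2}$ ($q = - (-1 + \frac{1}{2} \left(-343\right)) = - (-1 - \frac{343}{2}) = \left(-1\right) \left(- \frac{345}{2}\right) = \frac{345}{2} \approx 172.5$)
$340518 - \frac{1}{\left(- \frac{184766}{h} + q\right) v{\left(\frac{36}{157},-569 \right)}} = 340518 - \frac{1}{\left(- \frac{184766}{-1798608} + \frac{345}{2}\right) \frac{36}{157}} = 340518 - \frac{1}{\left(\left(-184766\right) \left(- \frac{1}{1798608}\right) + \frac{345}{2}\right) 36 \cdot \frac{1}{157}} = 340518 - \frac{1}{\left(\frac{92383}{899304} + \frac{345}{2}\right) \frac{36}{157}} = 340518 - \frac{1}{\frac{155222323}{899304}} \cdot \frac{157}{36} = 340518 - \frac{899304}{155222323} \cdot \frac{157}{36} = 340518 - \frac{11765894}{465666969} = \frac{158567973184048}{465666969}$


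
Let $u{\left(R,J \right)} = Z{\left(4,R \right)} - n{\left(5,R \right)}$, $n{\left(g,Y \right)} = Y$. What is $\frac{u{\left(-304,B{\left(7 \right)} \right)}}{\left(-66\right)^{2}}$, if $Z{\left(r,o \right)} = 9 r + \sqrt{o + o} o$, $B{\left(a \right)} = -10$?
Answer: $\frac{85}{1089} - \frac{304 i \sqrt{38}}{1089} \approx 0.078053 - 1.7208 i$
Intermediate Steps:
$Z{\left(r,o \right)} = 9 r + \sqrt{2} o^{\frac{3}{2}}$ ($Z{\left(r,o \right)} = 9 r + \sqrt{2 o} o = 9 r + \sqrt{2} \sqrt{o} o = 9 r + \sqrt{2} o^{\frac{3}{2}}$)
$u{\left(R,J \right)} = 36 - R + \sqrt{2} R^{\frac{3}{2}}$ ($u{\left(R,J \right)} = \left(9 \cdot 4 + \sqrt{2} R^{\frac{3}{2}}\right) - R = \left(36 + \sqrt{2} R^{\frac{3}{2}}\right) - R = 36 - R + \sqrt{2} R^{\frac{3}{2}}$)
$\frac{u{\left(-304,B{\left(7 \right)} \right)}}{\left(-66\right)^{2}} = \frac{36 - -304 + \sqrt{2} \left(-304\right)^{\frac{3}{2}}}{\left(-66\right)^{2}} = \frac{36 + 304 + \sqrt{2} \left(- 1216 i \sqrt{19}\right)}{4356} = \left(36 + 304 - 1216 i \sqrt{38}\right) \frac{1}{4356} = \left(340 - 1216 i \sqrt{38}\right) \frac{1}{4356} = \frac{85}{1089} - \frac{304 i \sqrt{38}}{1089}$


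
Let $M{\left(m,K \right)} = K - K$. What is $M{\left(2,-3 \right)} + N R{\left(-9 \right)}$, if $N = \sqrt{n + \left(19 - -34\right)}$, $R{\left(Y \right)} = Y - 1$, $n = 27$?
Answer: $- 40 \sqrt{5} \approx -89.443$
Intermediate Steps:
$M{\left(m,K \right)} = 0$
$R{\left(Y \right)} = -1 + Y$ ($R{\left(Y \right)} = Y - 1 = -1 + Y$)
$N = 4 \sqrt{5}$ ($N = \sqrt{27 + \left(19 - -34\right)} = \sqrt{27 + \left(19 + 34\right)} = \sqrt{27 + 53} = \sqrt{80} = 4 \sqrt{5} \approx 8.9443$)
$M{\left(2,-3 \right)} + N R{\left(-9 \right)} = 0 + 4 \sqrt{5} \left(-1 - 9\right) = 0 + 4 \sqrt{5} \left(-10\right) = 0 - 40 \sqrt{5} = - 40 \sqrt{5}$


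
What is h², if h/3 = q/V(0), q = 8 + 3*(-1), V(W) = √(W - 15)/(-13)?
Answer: -2535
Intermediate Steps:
V(W) = -√(-15 + W)/13 (V(W) = √(-15 + W)*(-1/13) = -√(-15 + W)/13)
q = 5 (q = 8 - 3 = 5)
h = 13*I*√15 (h = 3*(5/((-√(-15 + 0)/13))) = 3*(5/((-I*√15/13))) = 3*(5*(13*I*√15/15)) = 3*(13*I*√15/3) = 13*I*√15 ≈ 50.349*I)
h² = (13*I*√15)² = -2535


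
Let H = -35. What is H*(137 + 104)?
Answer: -8435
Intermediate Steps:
H*(137 + 104) = -35*(137 + 104) = -35*241 = -8435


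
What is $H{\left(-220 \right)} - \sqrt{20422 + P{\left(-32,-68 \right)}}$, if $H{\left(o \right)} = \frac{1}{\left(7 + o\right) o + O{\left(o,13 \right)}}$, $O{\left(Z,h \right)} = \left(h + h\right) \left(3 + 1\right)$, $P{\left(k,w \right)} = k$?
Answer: $\frac{1}{46964} - \sqrt{20390} \approx -142.79$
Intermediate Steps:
$O{\left(Z,h \right)} = 8 h$ ($O{\left(Z,h \right)} = 2 h 4 = 8 h$)
$H{\left(o \right)} = \frac{1}{104 + o \left(7 + o\right)}$ ($H{\left(o \right)} = \frac{1}{\left(7 + o\right) o + 8 \cdot 13} = \frac{1}{o \left(7 + o\right) + 104} = \frac{1}{104 + o \left(7 + o\right)}$)
$H{\left(-220 \right)} - \sqrt{20422 + P{\left(-32,-68 \right)}} = \frac{1}{104 + \left(-220\right)^{2} + 7 \left(-220\right)} - \sqrt{20422 - 32} = \frac{1}{104 + 48400 - 1540} - \sqrt{20390} = \frac{1}{46964} - \sqrt{20390}$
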